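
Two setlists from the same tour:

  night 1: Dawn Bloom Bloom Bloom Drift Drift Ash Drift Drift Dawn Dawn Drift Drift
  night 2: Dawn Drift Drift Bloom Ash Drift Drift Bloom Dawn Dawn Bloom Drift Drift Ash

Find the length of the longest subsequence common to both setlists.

10

One common subsequence of length 10: Dawn (night 1 #1, night 2 #1); then Drift (night 1 #5, night 2 #2); then Drift (night 1 #6, night 2 #3); then Ash (night 1 #7, night 2 #5); then Drift (night 1 #8, night 2 #6); then Drift (night 1 #9, night 2 #7); then Dawn (night 1 #10, night 2 #9); then Dawn (night 1 #11, night 2 #10); then Drift (night 1 #12, night 2 #12); then Drift (night 1 #13, night 2 #13). The LCS DP gives dp[13][14] = 10, so this is optimal.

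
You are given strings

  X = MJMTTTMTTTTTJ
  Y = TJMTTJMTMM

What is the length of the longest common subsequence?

6

Let dp[i][j] be the LCS length of the first i characters of X and the first j characters of Y. dp[i][j] = dp[i-1][j-1]+1 when the i-th and j-th characters match, else max(dp[i-1][j], dp[i][j-1]).
    ·  T  J  M  T  T  J  M  T  M  M
 ·  0  0  0  0  0  0  0  0  0  0  0
 M  0  0  0  1  1  1  1  1  1  1  1
 J  0  0  1  1  1  1  2  2  2  2  2
 M  0  0  1  2  2  2  2  3  3  3  3
 T  0  1  1  2  3  3  3  3  4  4  4
 T  0  1  1  2  3  4  4  4  4  4  4
 T  0  1  1  2  3  4  4  4  5  5  5
 M  0  1  1  2  3  4  4  5  5  6  6
 T  0  1  1  2  3  4  4  5  6  6  6
 T  0  1  1  2  3  4  4  5  6  6  6
 T  0  1  1  2  3  4  4  5  6  6  6
 T  0  1  1  2  3  4  4  5  6  6  6
 T  0  1  1  2  3  4  4  5  6  6  6
 J  0  1  2  2  3  4  5  5  6  6  6
dp[13][10] = 6. One LCS (by backtracking along matches): JMTTTM.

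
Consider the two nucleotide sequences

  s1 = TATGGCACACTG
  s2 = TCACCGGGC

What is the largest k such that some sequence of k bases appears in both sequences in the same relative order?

One common subsequence of length 6: T [3,1], then C [6,2], then A [7,3], then C [8,4], then C [10,5], then G [12,8], and the DP table's final entry dp[12][9] is also 6, so no common subsequence is longer.

6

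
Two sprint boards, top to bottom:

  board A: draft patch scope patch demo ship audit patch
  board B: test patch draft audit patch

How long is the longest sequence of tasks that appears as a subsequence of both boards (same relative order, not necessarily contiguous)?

One common subsequence of length 3: draft [1,3] → audit [7,4] → patch [8,5], and the DP table's final entry dp[8][5] is also 3, so no common subsequence is longer.

3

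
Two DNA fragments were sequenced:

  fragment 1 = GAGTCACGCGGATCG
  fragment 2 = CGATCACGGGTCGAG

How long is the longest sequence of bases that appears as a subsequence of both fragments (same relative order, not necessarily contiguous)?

Pick G (fragment 1 #1, fragment 2 #2); then A (fragment 1 #2, fragment 2 #3); then T (fragment 1 #4, fragment 2 #4); then C (fragment 1 #5, fragment 2 #5); then A (fragment 1 #6, fragment 2 #6); then C (fragment 1 #7, fragment 2 #7); then G (fragment 1 #8, fragment 2 #8); then G (fragment 1 #10, fragment 2 #9); then G (fragment 1 #11, fragment 2 #10); then T (fragment 1 #13, fragment 2 #11); then C (fragment 1 #14, fragment 2 #12); then G (fragment 1 #15, fragment 2 #15); all 12 bases appear in both, in order. Since dp[15][15] = 12, nothing longer is possible.

12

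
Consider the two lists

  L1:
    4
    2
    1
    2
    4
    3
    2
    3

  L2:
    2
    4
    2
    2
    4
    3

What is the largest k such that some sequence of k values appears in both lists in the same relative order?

5

One common subsequence of length 5: 4 (L1 #1, L2 #2), then 2 (L1 #2, L2 #3), then 2 (L1 #4, L2 #4), then 4 (L1 #5, L2 #5), then 3 (L1 #8, L2 #6). The LCS DP gives dp[8][6] = 5, so this is optimal.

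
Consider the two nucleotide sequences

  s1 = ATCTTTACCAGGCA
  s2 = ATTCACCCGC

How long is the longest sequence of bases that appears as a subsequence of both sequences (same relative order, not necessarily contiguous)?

Let dp[i][j] be the LCS length of the first i bases of s1 and the first j bases of s2. dp[i][j] = dp[i-1][j-1]+1 when the i-th and j-th bases match, else max(dp[i-1][j], dp[i][j-1]).
    ·  A  T  T  C  A  C  C  C  G  C
 ·  0  0  0  0  0  0  0  0  0  0  0
 A  0  1  1  1  1  1  1  1  1  1  1
 T  0  1  2  2  2  2  2  2  2  2  2
 C  0  1  2  2  3  3  3  3  3  3  3
 T  0  1  2  3  3  3  3  3  3  3  3
 T  0  1  2  3  3  3  3  3  3  3  3
 T  0  1  2  3  3  3  3  3  3  3  3
 A  0  1  2  3  3  4  4  4  4  4  4
 C  0  1  2  3  4  4  5  5  5  5  5
 C  0  1  2  3  4  4  5  6  6  6  6
 A  0  1  2  3  4  5  5  6  6  6  6
 G  0  1  2  3  4  5  5  6  6  7  7
 G  0  1  2  3  4  5  5  6  6  7  7
 C  0  1  2  3  4  5  6  6  7  7  8
 A  0  1  2  3  4  5  6  6  7  7  8
dp[14][10] = 8. One LCS (by backtracking along matches): ATCACCGC.

8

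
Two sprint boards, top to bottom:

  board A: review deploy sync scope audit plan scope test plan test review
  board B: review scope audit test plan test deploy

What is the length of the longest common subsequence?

6

Match review (board A #1, board B #1) → scope (board A #4, board B #2) → audit (board A #5, board B #3) → test (board A #8, board B #4) → plan (board A #9, board B #5) → test (board A #10, board B #6) — 6 tasks in the same relative order in both. Since dp[11][7] = 6, nothing longer is possible.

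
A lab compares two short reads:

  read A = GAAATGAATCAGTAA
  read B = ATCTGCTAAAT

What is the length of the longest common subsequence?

7

Pick A at read A[2]=read B[1], T at read A[5]=read B[4], G at read A[6]=read B[5], A at read A[7]=read B[8], A at read A[8]=read B[9], A at read A[11]=read B[10], T at read A[13]=read B[11]; all 7 bases appear in both, in order. The LCS DP gives dp[15][11] = 7, so this is optimal.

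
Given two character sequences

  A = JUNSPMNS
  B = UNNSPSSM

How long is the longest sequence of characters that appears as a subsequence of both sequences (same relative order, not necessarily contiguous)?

5

Let dp[i][j] be the LCS length of the first i characters of A and the first j characters of B. dp[i][j] = dp[i-1][j-1]+1 when the i-th and j-th characters match, else max(dp[i-1][j], dp[i][j-1]).
    ·  U  N  N  S  P  S  S  M
 ·  0  0  0  0  0  0  0  0  0
 J  0  0  0  0  0  0  0  0  0
 U  0  1  1  1  1  1  1  1  1
 N  0  1  2  2  2  2  2  2  2
 S  0  1  2  2  3  3  3  3  3
 P  0  1  2  2  3  4  4  4  4
 M  0  1  2  2  3  4  4  4  5
 N  0  1  2  3  3  4  4  4  5
 S  0  1  2  3  4  4  5  5  5
dp[8][8] = 5. One LCS (by backtracking along matches): UNSPM.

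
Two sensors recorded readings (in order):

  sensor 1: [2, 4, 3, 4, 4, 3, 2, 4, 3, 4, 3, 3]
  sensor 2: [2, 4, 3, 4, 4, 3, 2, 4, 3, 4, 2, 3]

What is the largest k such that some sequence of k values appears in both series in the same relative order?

Taking 2 (sensor 1 #1, sensor 2 #1), then 4 (sensor 1 #2, sensor 2 #2), then 3 (sensor 1 #3, sensor 2 #3), then 4 (sensor 1 #4, sensor 2 #4), then 4 (sensor 1 #5, sensor 2 #5), then 3 (sensor 1 #6, sensor 2 #6), then 2 (sensor 1 #7, sensor 2 #7), then 4 (sensor 1 #8, sensor 2 #8), then 3 (sensor 1 #9, sensor 2 #9), then 4 (sensor 1 #10, sensor 2 #10), then 3 (sensor 1 #12, sensor 2 #12) gives a common subsequence of length 11. The LCS DP gives dp[12][12] = 11, so this is optimal.

11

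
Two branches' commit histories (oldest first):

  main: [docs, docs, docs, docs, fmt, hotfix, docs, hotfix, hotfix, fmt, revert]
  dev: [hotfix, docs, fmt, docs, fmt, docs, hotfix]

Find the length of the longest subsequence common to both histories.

5

One common subsequence of length 5: docs at main[1]=dev[2], then docs at main[4]=dev[4], then fmt at main[5]=dev[5], then docs at main[7]=dev[6], then hotfix at main[9]=dev[7]. The LCS DP gives dp[11][7] = 5, so this is optimal.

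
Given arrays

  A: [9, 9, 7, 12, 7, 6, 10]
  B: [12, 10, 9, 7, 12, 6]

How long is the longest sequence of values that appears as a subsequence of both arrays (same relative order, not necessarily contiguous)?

4

Pick 9 at A[2]=B[3], then 7 at A[3]=B[4], then 12 at A[4]=B[5], then 6 at A[6]=B[6]; all 4 values appear in both, in order. dp[7][6] = 4 confirms this is the maximum.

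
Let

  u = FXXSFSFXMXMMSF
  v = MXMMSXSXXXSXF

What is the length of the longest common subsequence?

Pick X at u[2]=v[2], X at u[3]=v[6], S at u[4]=v[7], X at u[8]=v[9], X at u[10]=v[10], S at u[13]=v[11], F at u[14]=v[13]; all 7 characters appear in both, in order. dp[14][13] = 7 confirms this is the maximum.

7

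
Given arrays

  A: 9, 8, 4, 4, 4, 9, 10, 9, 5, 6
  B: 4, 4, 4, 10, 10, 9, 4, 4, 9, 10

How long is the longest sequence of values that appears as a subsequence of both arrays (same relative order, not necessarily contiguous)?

Let dp[i][j] be the LCS length of the first i values of A and the first j values of B. dp[i][j] = dp[i-1][j-1]+1 when the i-th and j-th values match, else max(dp[i-1][j], dp[i][j-1]).
    ·  4  4  4 10 10  9  4  4  9 10
 ·  0  0  0  0  0  0  0  0  0  0  0
 9  0  0  0  0  0  0  1  1  1  1  1
 8  0  0  0  0  0  0  1  1  1  1  1
 4  0  1  1  1  1  1  1  2  2  2  2
 4  0  1  2  2  2  2  2  2  3  3  3
 4  0  1  2  3  3  3  3  3  3  3  3
 9  0  1  2  3  3  3  4  4  4  4  4
10  0  1  2  3  4  4  4  4  4  4  5
 9  0  1  2  3  4  4  5  5  5  5  5
 5  0  1  2  3  4  4  5  5  5  5  5
 6  0  1  2  3  4  4  5  5  5  5  5
dp[10][10] = 5. One LCS (by backtracking along matches): 9, 4, 4, 9, 10.

5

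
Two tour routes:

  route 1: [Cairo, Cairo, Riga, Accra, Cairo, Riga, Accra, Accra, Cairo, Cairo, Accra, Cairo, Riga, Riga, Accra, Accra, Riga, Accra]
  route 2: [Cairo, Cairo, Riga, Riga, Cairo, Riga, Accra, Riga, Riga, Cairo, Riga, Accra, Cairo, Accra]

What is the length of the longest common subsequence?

10

Taking Cairo at route 1[1]=route 2[1] → Cairo at route 1[2]=route 2[2] → Riga at route 1[3]=route 2[4] → Cairo at route 1[5]=route 2[5] → Riga at route 1[6]=route 2[6] → Accra at route 1[7]=route 2[7] → Cairo at route 1[9]=route 2[10] → Accra at route 1[11]=route 2[12] → Cairo at route 1[12]=route 2[13] → Accra at route 1[18]=route 2[14] gives a common subsequence of length 10. The LCS DP gives dp[18][14] = 10, so this is optimal.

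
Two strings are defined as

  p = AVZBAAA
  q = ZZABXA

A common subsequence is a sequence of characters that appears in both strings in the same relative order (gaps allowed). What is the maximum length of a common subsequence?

Match A [1,3]; then B [4,4]; then A [7,6] — 3 characters in the same relative order in both. dp[7][6] = 3 confirms this is the maximum.

3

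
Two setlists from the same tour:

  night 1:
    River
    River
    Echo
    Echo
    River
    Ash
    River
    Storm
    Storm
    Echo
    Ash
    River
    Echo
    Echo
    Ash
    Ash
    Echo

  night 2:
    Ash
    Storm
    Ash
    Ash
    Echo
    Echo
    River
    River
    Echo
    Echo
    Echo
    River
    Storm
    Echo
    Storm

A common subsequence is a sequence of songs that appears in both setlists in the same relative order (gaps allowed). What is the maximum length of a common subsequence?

Taking Echo at night 1[3]=night 2[5] → Echo at night 1[4]=night 2[6] → River at night 1[5]=night 2[7] → River at night 1[7]=night 2[8] → Echo at night 1[10]=night 2[9] → Echo at night 1[13]=night 2[10] → Echo at night 1[14]=night 2[11] → Echo at night 1[17]=night 2[14] gives a common subsequence of length 8. The LCS DP gives dp[17][15] = 8, so this is optimal.

8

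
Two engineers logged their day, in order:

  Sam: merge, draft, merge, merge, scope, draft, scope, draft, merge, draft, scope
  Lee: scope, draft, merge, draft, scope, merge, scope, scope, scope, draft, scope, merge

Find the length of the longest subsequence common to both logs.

Match merge [1,3], then draft [2,4], then merge [3,6], then scope [5,9], then draft [6,10], then scope [7,11], then merge [9,12] — 7 tasks in the same relative order in both. The LCS DP gives dp[11][12] = 7, so this is optimal.

7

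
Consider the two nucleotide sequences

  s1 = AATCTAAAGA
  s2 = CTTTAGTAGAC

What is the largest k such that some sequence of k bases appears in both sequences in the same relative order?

Let dp[i][j] be the LCS length of the first i bases of s1 and the first j bases of s2. dp[i][j] = dp[i-1][j-1]+1 when the i-th and j-th bases match, else max(dp[i-1][j], dp[i][j-1]).
    ·  C  T  T  T  A  G  T  A  G  A  C
 ·  0  0  0  0  0  0  0  0  0  0  0  0
 A  0  0  0  0  0  1  1  1  1  1  1  1
 A  0  0  0  0  0  1  1  1  2  2  2  2
 T  0  0  1  1  1  1  1  2  2  2  2  2
 C  0  1  1  1  1  1  1  2  2  2  2  3
 T  0  1  2  2  2  2  2  2  2  2  2  3
 A  0  1  2  2  2  3  3  3  3  3  3  3
 A  0  1  2  2  2  3  3  3  4  4  4  4
 A  0  1  2  2  2  3  3  3  4  4  5  5
 G  0  1  2  2  2  3  4  4  4  5  5  5
 A  0  1  2  2  2  3  4  4  5  5  6  6
dp[10][11] = 6. One LCS (by backtracking along matches): TTAAGA.

6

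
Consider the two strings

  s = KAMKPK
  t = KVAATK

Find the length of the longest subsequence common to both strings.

3

Match K at s[1]=t[1]; then A at s[2]=t[4]; then K at s[6]=t[6] — 3 characters in the same relative order in both. The LCS DP gives dp[6][6] = 3, so this is optimal.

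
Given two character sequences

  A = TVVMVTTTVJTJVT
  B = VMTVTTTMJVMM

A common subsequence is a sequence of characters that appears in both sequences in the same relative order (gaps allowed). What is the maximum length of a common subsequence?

Taking V at A[3]=B[1] → M at A[4]=B[2] → V at A[5]=B[4] → T at A[6]=B[5] → T at A[7]=B[6] → T at A[8]=B[7] → J at A[12]=B[9] → V at A[13]=B[10] gives a common subsequence of length 8. dp[14][12] = 8 confirms this is the maximum.

8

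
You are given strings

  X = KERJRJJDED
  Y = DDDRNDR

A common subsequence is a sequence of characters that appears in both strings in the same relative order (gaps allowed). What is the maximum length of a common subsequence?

2

Match R (X #3, Y #4), then R (X #5, Y #7) — 2 characters in the same relative order in both. dp[10][7] = 2 confirms this is the maximum.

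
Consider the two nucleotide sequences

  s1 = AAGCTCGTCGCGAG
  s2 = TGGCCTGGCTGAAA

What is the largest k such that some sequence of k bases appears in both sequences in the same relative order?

Taking G [3,3], C [4,5], T [5,6], G [7,7], G [10,8], C [11,9], G [12,11], A [13,14] gives a common subsequence of length 8. dp[14][14] = 8 confirms this is the maximum.

8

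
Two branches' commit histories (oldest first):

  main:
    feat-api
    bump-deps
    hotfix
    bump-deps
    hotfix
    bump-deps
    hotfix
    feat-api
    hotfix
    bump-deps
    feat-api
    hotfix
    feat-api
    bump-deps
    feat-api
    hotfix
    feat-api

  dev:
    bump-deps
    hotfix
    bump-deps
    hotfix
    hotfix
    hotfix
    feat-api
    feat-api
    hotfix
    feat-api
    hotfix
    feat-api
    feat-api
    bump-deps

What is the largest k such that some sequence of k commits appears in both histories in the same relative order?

11

One common subsequence of length 11: bump-deps at main[2]=dev[1], hotfix at main[3]=dev[2], bump-deps at main[4]=dev[3], hotfix at main[5]=dev[5], hotfix at main[7]=dev[6], feat-api at main[8]=dev[8], hotfix at main[9]=dev[9], feat-api at main[11]=dev[10], hotfix at main[12]=dev[11], feat-api at main[13]=dev[13], bump-deps at main[14]=dev[14]. The LCS DP gives dp[17][14] = 11, so this is optimal.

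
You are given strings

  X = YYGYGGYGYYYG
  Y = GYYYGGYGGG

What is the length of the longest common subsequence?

8

Let dp[i][j] be the LCS length of the first i characters of X and the first j characters of Y. dp[i][j] = dp[i-1][j-1]+1 when the i-th and j-th characters match, else max(dp[i-1][j], dp[i][j-1]).
    ·  G  Y  Y  Y  G  G  Y  G  G  G
 ·  0  0  0  0  0  0  0  0  0  0  0
 Y  0  0  1  1  1  1  1  1  1  1  1
 Y  0  0  1  2  2  2  2  2  2  2  2
 G  0  1  1  2  2  3  3  3  3  3  3
 Y  0  1  2  2  3  3  3  4  4  4  4
 G  0  1  2  2  3  4  4  4  5  5  5
 G  0  1  2  2  3  4  5  5  5  6  6
 Y  0  1  2  3  3  4  5  6  6  6  6
 G  0  1  2  3  3  4  5  6  7  7  7
 Y  0  1  2  3  4  4  5  6  7  7  7
 Y  0  1  2  3  4  4  5  6  7  7  7
 Y  0  1  2  3  4  4  5  6  7  7  7
 G  0  1  2  3  4  5  5  6  7  8  8
dp[12][10] = 8. One LCS (by backtracking along matches): YYYGGYGG.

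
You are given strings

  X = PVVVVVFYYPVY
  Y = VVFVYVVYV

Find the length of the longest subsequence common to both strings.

Pick V at X[2]=Y[1], V at X[3]=Y[2], V at X[4]=Y[4], V at X[5]=Y[6], V at X[6]=Y[7], Y at X[9]=Y[8], V at X[11]=Y[9]; all 7 characters appear in both, in order. dp[12][9] = 7 confirms this is the maximum.

7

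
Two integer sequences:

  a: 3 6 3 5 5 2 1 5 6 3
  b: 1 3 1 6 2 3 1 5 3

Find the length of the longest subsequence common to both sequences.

6

Let dp[i][j] be the LCS length of the first i values of a and the first j values of b. dp[i][j] = dp[i-1][j-1]+1 when the i-th and j-th values match, else max(dp[i-1][j], dp[i][j-1]).
    ·  1  3  1  6  2  3  1  5  3
 ·  0  0  0  0  0  0  0  0  0  0
 3  0  0  1  1  1  1  1  1  1  1
 6  0  0  1  1  2  2  2  2  2  2
 3  0  0  1  1  2  2  3  3  3  3
 5  0  0  1  1  2  2  3  3  4  4
 5  0  0  1  1  2  2  3  3  4  4
 2  0  0  1  1  2  3  3  3  4  4
 1  0  1  1  2  2  3  3  4  4  4
 5  0  1  1  2  2  3  3  4  5  5
 6  0  1  1  2  3  3  3  4  5  5
 3  0  1  2  2  3  3  4  4  5  6
dp[10][9] = 6. One LCS (by backtracking along matches): 3, 6, 3, 1, 5, 3.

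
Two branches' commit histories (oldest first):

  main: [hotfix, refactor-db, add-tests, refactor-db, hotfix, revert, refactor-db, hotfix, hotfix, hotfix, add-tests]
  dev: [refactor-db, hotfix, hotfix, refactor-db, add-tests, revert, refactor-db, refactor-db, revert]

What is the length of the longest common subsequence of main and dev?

5

Pick hotfix (main #1, dev #3) → refactor-db (main #2, dev #4) → add-tests (main #3, dev #5) → refactor-db (main #4, dev #8) → revert (main #6, dev #9); all 5 commits appear in both, in order. Since dp[11][9] = 5, nothing longer is possible.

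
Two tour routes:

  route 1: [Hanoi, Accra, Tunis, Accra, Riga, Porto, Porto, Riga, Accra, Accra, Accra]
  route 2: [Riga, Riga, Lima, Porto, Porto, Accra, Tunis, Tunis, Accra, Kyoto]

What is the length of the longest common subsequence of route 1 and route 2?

5

Pick Riga (route 1 #5, route 2 #2), then Porto (route 1 #6, route 2 #4), then Porto (route 1 #7, route 2 #5), then Accra (route 1 #9, route 2 #6), then Accra (route 1 #10, route 2 #9); all 5 stops appear in both, in order. The LCS DP gives dp[11][10] = 5, so this is optimal.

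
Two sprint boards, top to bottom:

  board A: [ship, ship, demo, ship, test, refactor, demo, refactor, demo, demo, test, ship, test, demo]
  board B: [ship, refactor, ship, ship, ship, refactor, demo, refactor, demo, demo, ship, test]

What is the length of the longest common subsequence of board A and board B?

10

Pick ship at board A[1]=board B[3]; then ship at board A[2]=board B[4]; then ship at board A[4]=board B[5]; then refactor at board A[6]=board B[6]; then demo at board A[7]=board B[7]; then refactor at board A[8]=board B[8]; then demo at board A[9]=board B[9]; then demo at board A[10]=board B[10]; then ship at board A[12]=board B[11]; then test at board A[13]=board B[12]; all 10 tasks appear in both, in order. The LCS DP gives dp[14][12] = 10, so this is optimal.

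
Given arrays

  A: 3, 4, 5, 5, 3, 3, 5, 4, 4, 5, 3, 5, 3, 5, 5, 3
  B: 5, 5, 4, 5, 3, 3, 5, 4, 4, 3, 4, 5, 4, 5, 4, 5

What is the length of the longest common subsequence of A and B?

Pick 4 (A #2, B #3), then 5 (A #4, B #4), then 3 (A #5, B #5), then 3 (A #6, B #6), then 5 (A #7, B #7), then 4 (A #8, B #8), then 4 (A #9, B #9), then 3 (A #11, B #10), then 5 (A #12, B #12), then 5 (A #14, B #14), then 5 (A #15, B #16); all 11 values appear in both, in order, and the DP table's final entry dp[16][16] is also 11, so no common subsequence is longer.

11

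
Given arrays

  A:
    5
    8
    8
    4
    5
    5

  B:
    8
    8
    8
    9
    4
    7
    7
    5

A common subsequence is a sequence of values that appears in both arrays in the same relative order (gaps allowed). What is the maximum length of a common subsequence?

4

Let dp[i][j] be the LCS length of the first i values of A and the first j values of B. dp[i][j] = dp[i-1][j-1]+1 when the i-th and j-th values match, else max(dp[i-1][j], dp[i][j-1]).
    ·  8  8  8  9  4  7  7  5
 ·  0  0  0  0  0  0  0  0  0
 5  0  0  0  0  0  0  0  0  1
 8  0  1  1  1  1  1  1  1  1
 8  0  1  2  2  2  2  2  2  2
 4  0  1  2  2  2  3  3  3  3
 5  0  1  2  2  2  3  3  3  4
 5  0  1  2  2  2  3  3  3  4
dp[6][8] = 4. One LCS (by backtracking along matches): 8, 8, 4, 5.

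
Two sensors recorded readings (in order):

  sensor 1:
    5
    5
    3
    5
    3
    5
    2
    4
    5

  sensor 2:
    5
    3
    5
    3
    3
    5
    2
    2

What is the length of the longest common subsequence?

One common subsequence of length 6: 5 (sensor 1 #1, sensor 2 #1), 5 (sensor 1 #2, sensor 2 #3), 3 (sensor 1 #3, sensor 2 #4), 3 (sensor 1 #5, sensor 2 #5), 5 (sensor 1 #6, sensor 2 #6), 2 (sensor 1 #7, sensor 2 #8). Since dp[9][8] = 6, nothing longer is possible.

6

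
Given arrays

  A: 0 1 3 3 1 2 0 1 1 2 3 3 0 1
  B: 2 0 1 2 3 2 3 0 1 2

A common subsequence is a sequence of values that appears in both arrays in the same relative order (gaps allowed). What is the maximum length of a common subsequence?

Let dp[i][j] be the LCS length of the first i values of A and the first j values of B. dp[i][j] = dp[i-1][j-1]+1 when the i-th and j-th values match, else max(dp[i-1][j], dp[i][j-1]).
    ·  2  0  1  2  3  2  3  0  1  2
 ·  0  0  0  0  0  0  0  0  0  0  0
 0  0  0  1  1  1  1  1  1  1  1  1
 1  0  0  1  2  2  2  2  2  2  2  2
 3  0  0  1  2  2  3  3  3  3  3  3
 3  0  0  1  2  2  3  3  4  4  4  4
 1  0  0  1  2  2  3  3  4  4  5  5
 2  0  1  1  2  3  3  4  4  4  5  6
 0  0  1  2  2  3  3  4  4  5  5  6
 1  0  1  2  3  3  3  4  4  5  6  6
 1  0  1  2  3  3  3  4  4  5  6  6
 2  0  1  2  3  4  4  4  4  5  6  7
 3  0  1  2  3  4  5  5  5  5  6  7
 3  0  1  2  3  4  5  5  6  6  6  7
 0  0  1  2  3  4  5  5  6  7  7  7
 1  0  1  2  3  4  5  5  6  7  8  8
dp[14][10] = 8. One LCS (by backtracking along matches): 2, 0, 1, 2, 3, 3, 0, 1.

8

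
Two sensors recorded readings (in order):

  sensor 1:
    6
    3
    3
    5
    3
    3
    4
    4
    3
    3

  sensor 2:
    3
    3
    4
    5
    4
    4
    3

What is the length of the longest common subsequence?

6

Taking 3 [2,1], 3 [3,2], 5 [4,4], 4 [7,5], 4 [8,6], 3 [10,7] gives a common subsequence of length 6. Since dp[10][7] = 6, nothing longer is possible.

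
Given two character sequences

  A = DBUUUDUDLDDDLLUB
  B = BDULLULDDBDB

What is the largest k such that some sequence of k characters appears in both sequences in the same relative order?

Taking D [1,2], U [3,3], U [7,6], L [9,7], D [10,8], D [11,9], D [12,11], B [16,12] gives a common subsequence of length 8. The LCS DP gives dp[16][12] = 8, so this is optimal.

8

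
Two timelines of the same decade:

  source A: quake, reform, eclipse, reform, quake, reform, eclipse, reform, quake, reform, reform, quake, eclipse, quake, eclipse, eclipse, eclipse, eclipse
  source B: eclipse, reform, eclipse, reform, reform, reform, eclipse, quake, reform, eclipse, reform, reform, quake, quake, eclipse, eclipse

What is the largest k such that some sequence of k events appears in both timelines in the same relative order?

12

One common subsequence of length 12: reform at source A[2]=source B[2], then eclipse at source A[3]=source B[3], then reform at source A[4]=source B[6], then quake at source A[5]=source B[8], then reform at source A[6]=source B[9], then eclipse at source A[7]=source B[10], then reform at source A[10]=source B[11], then reform at source A[11]=source B[12], then quake at source A[12]=source B[13], then quake at source A[14]=source B[14], then eclipse at source A[17]=source B[15], then eclipse at source A[18]=source B[16]. dp[18][16] = 12 confirms this is the maximum.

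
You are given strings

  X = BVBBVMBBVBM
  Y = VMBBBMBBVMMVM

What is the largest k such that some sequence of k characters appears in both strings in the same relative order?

8

One common subsequence of length 8: B [1,3], then B [3,4], then B [4,5], then M [6,6], then B [7,7], then B [8,8], then V [9,12], then M [11,13]. dp[11][13] = 8 confirms this is the maximum.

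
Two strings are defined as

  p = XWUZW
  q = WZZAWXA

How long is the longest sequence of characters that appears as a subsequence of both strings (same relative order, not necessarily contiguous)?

3

Match W (p #2, q #1); then Z (p #4, q #3); then W (p #5, q #5) — 3 characters in the same relative order in both. dp[5][7] = 3 confirms this is the maximum.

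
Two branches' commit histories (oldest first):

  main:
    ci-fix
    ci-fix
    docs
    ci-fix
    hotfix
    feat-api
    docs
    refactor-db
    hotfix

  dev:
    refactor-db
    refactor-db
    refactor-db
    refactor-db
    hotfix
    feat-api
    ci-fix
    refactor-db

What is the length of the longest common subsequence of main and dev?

3

Match hotfix at main[5]=dev[5], feat-api at main[6]=dev[6], refactor-db at main[8]=dev[8] — 3 commits in the same relative order in both. dp[9][8] = 3 confirms this is the maximum.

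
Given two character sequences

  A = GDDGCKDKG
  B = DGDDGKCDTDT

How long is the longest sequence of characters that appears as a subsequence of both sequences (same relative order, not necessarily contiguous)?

6

Taking G (A #1, B #2), D (A #2, B #3), D (A #3, B #4), G (A #4, B #5), C (A #5, B #7), D (A #7, B #10) gives a common subsequence of length 6. dp[9][11] = 6 confirms this is the maximum.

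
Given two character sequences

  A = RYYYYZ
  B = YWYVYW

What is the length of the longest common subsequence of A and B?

Match Y [2,1] → Y [3,3] → Y [4,5] — 3 characters in the same relative order in both. Since dp[6][6] = 3, nothing longer is possible.

3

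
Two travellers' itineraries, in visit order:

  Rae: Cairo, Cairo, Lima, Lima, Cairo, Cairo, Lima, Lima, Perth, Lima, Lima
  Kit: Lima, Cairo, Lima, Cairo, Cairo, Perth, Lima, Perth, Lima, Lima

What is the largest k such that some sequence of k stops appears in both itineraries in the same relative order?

8

One common subsequence of length 8: Cairo [2,2] → Lima [4,3] → Cairo [5,4] → Cairo [6,5] → Lima [8,7] → Perth [9,8] → Lima [10,9] → Lima [11,10]. The LCS DP gives dp[11][10] = 8, so this is optimal.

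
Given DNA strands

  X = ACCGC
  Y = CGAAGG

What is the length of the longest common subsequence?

Let dp[i][j] be the LCS length of the first i bases of X and the first j bases of Y. dp[i][j] = dp[i-1][j-1]+1 when the i-th and j-th bases match, else max(dp[i-1][j], dp[i][j-1]).
    ·  C  G  A  A  G  G
 ·  0  0  0  0  0  0  0
 A  0  0  0  1  1  1  1
 C  0  1  1  1  1  1  1
 C  0  1  1  1  1  1  1
 G  0  1  2  2  2  2  2
 C  0  1  2  2  2  2  2
dp[5][6] = 2. One LCS (by backtracking along matches): AG.

2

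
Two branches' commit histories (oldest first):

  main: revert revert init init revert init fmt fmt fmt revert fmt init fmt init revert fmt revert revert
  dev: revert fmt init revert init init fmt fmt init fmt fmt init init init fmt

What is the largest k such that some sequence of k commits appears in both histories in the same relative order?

11

Taking revert [1,1], revert [2,4], init [4,5], init [6,6], fmt [7,7], fmt [8,8], fmt [9,10], fmt [11,11], init [12,13], init [14,14], fmt [16,15] gives a common subsequence of length 11, and the DP table's final entry dp[18][15] is also 11, so no common subsequence is longer.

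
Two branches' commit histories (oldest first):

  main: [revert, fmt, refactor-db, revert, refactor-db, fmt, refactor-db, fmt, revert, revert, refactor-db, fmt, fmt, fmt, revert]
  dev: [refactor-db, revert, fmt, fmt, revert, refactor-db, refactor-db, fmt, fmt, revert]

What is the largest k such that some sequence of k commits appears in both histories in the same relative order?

Match refactor-db [3,1], revert [4,2], fmt [6,3], fmt [8,4], revert [9,5], refactor-db [11,7], fmt [13,8], fmt [14,9], revert [15,10] — 9 commits in the same relative order in both. The LCS DP gives dp[15][10] = 9, so this is optimal.

9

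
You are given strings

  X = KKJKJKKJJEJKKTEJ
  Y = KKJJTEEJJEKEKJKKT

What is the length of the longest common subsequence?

11

One common subsequence of length 11: K at X[1]=Y[1], K at X[2]=Y[2], J at X[3]=Y[3], J at X[5]=Y[4], J at X[8]=Y[8], J at X[9]=Y[9], E at X[10]=Y[12], J at X[11]=Y[14], K at X[12]=Y[15], K at X[13]=Y[16], T at X[14]=Y[17]. dp[16][17] = 11 confirms this is the maximum.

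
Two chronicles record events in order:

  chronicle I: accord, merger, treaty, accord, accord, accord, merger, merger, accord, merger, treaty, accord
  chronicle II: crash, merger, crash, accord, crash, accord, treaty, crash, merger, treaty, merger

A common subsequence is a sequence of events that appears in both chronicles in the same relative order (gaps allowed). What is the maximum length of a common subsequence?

5

Pick merger at chronicle I[2]=chronicle II[2], accord at chronicle I[4]=chronicle II[4], accord at chronicle I[5]=chronicle II[6], merger at chronicle I[7]=chronicle II[9], merger at chronicle I[10]=chronicle II[11]; all 5 events appear in both, in order. The LCS DP gives dp[12][11] = 5, so this is optimal.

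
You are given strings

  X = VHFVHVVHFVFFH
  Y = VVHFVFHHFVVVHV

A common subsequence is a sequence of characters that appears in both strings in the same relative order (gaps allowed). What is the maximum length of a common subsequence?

Pick V at X[1]=Y[2]; then H at X[2]=Y[3]; then F at X[3]=Y[4]; then V at X[4]=Y[5]; then H at X[5]=Y[8]; then V at X[6]=Y[11]; then V at X[7]=Y[12]; then H at X[8]=Y[13]; then V at X[10]=Y[14]; all 9 characters appear in both, in order. The LCS DP gives dp[13][14] = 9, so this is optimal.

9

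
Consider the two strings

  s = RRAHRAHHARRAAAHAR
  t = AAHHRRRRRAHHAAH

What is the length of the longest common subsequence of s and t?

10

Pick A (s #3, t #1), A (s #6, t #2), H (s #7, t #3), H (s #8, t #4), R (s #10, t #8), R (s #11, t #9), A (s #12, t #10), A (s #13, t #13), A (s #14, t #14), H (s #15, t #15); all 10 characters appear in both, in order. The LCS DP gives dp[17][15] = 10, so this is optimal.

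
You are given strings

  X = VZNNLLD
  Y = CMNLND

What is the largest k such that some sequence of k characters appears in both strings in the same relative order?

Taking N (X #3, Y #3) → N (X #4, Y #5) → D (X #7, Y #6) gives a common subsequence of length 3. dp[7][6] = 3 confirms this is the maximum.

3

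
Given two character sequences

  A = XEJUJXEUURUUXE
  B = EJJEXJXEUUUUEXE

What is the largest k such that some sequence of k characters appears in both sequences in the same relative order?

Taking E [2,1], J [3,3], J [5,6], X [6,7], E [7,8], U [8,9], U [9,10], U [11,11], U [12,12], X [13,14], E [14,15] gives a common subsequence of length 11. dp[14][15] = 11 confirms this is the maximum.

11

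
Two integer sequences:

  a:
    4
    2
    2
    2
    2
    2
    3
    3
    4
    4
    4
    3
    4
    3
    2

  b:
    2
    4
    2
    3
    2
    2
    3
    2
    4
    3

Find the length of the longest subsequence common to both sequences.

7

Let dp[i][j] be the LCS length of the first i values of a and the first j values of b. dp[i][j] = dp[i-1][j-1]+1 when the i-th and j-th values match, else max(dp[i-1][j], dp[i][j-1]).
    ·  2  4  2  3  2  2  3  2  4  3
 ·  0  0  0  0  0  0  0  0  0  0  0
 4  0  0  1  1  1  1  1  1  1  1  1
 2  0  1  1  2  2  2  2  2  2  2  2
 2  0  1  1  2  2  3  3  3  3  3  3
 2  0  1  1  2  2  3  4  4  4  4  4
 2  0  1  1  2  2  3  4  4  5  5  5
 2  0  1  1  2  2  3  4  4  5  5  5
 3  0  1  1  2  3  3  4  5  5  5  6
 3  0  1  1  2  3  3  4  5  5  5  6
 4  0  1  2  2  3  3  4  5  5  6  6
 4  0  1  2  2  3  3  4  5  5  6  6
 4  0  1  2  2  3  3  4  5  5  6  6
 3  0  1  2  2  3  3  4  5  5  6  7
 4  0  1  2  2  3  3  4  5  5  6  7
 3  0  1  2  2  3  3  4  5  5  6  7
 2  0  1  2  3  3  4  4  5  6  6  7
dp[15][10] = 7. One LCS (by backtracking along matches): 4, 2, 2, 2, 2, 4, 3.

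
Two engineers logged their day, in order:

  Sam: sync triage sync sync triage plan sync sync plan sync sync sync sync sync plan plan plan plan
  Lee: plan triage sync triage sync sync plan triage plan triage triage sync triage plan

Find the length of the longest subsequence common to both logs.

Pick sync [1,3], then triage [2,4], then sync [3,5], then sync [4,6], then triage [5,8], then plan [6,9], then sync [7,12], then plan [18,14]; all 8 tasks appear in both, in order. The LCS DP gives dp[18][14] = 8, so this is optimal.

8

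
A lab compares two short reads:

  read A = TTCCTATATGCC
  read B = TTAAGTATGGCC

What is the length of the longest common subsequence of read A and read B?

9

Let dp[i][j] be the LCS length of the first i bases of read A and the first j bases of read B. dp[i][j] = dp[i-1][j-1]+1 when the i-th and j-th bases match, else max(dp[i-1][j], dp[i][j-1]).
    ·  T  T  A  A  G  T  A  T  G  G  C  C
 ·  0  0  0  0  0  0  0  0  0  0  0  0  0
 T  0  1  1  1  1  1  1  1  1  1  1  1  1
 T  0  1  2  2  2  2  2  2  2  2  2  2  2
 C  0  1  2  2  2  2  2  2  2  2  2  3  3
 C  0  1  2  2  2  2  2  2  2  2  2  3  4
 T  0  1  2  2  2  2  3  3  3  3  3  3  4
 A  0  1  2  3  3  3  3  4  4  4  4  4  4
 T  0  1  2  3  3  3  4  4  5  5  5  5  5
 A  0  1  2  3  4  4  4  5  5  5  5  5  5
 T  0  1  2  3  4  4  5  5  6  6  6  6  6
 G  0  1  2  3  4  5  5  5  6  7  7  7  7
 C  0  1  2  3  4  5  5  5  6  7  7  8  8
 C  0  1  2  3  4  5  5  5  6  7  7  8  9
dp[12][12] = 9. One LCS (by backtracking along matches): TTATATGCC.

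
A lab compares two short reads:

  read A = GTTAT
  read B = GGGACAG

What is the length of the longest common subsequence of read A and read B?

One common subsequence of length 2: G at read A[1]=read B[3] → A at read A[4]=read B[6]. The LCS DP gives dp[5][7] = 2, so this is optimal.

2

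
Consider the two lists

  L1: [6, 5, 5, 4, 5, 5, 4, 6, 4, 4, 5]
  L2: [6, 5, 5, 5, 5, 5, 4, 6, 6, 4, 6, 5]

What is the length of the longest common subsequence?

Let dp[i][j] be the LCS length of the first i values of L1 and the first j values of L2. dp[i][j] = dp[i-1][j-1]+1 when the i-th and j-th values match, else max(dp[i-1][j], dp[i][j-1]).
    ·  6  5  5  5  5  5  4  6  6  4  6  5
 ·  0  0  0  0  0  0  0  0  0  0  0  0  0
 6  0  1  1  1  1  1  1  1  1  1  1  1  1
 5  0  1  2  2  2  2  2  2  2  2  2  2  2
 5  0  1  2  3  3  3  3  3  3  3  3  3  3
 4  0  1  2  3  3  3  3  4  4  4  4  4  4
 5  0  1  2  3  4  4  4  4  4  4  4  4  5
 5  0  1  2  3  4  5  5  5  5  5  5  5  5
 4  0  1  2  3  4  5  5  6  6  6  6  6  6
 6  0  1  2  3  4  5  5  6  7  7  7  7  7
 4  0  1  2  3  4  5  5  6  7  7  8  8  8
 4  0  1  2  3  4  5  5  6  7  7  8  8  8
 5  0  1  2  3  4  5  6  6  7  7  8  8  9
dp[11][12] = 9. One LCS (by backtracking along matches): 6, 5, 5, 5, 5, 4, 6, 4, 5.

9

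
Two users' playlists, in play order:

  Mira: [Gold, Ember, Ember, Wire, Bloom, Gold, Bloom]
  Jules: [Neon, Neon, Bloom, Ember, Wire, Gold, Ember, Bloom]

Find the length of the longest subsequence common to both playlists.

4

Taking Ember (Mira #3, Jules #4), then Wire (Mira #4, Jules #5), then Gold (Mira #6, Jules #6), then Bloom (Mira #7, Jules #8) gives a common subsequence of length 4. dp[7][8] = 4 confirms this is the maximum.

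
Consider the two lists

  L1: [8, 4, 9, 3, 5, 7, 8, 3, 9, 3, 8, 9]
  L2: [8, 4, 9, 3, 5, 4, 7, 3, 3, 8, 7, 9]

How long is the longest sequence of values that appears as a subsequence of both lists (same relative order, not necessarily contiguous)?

Match 8 [1,1], then 4 [2,2], then 9 [3,3], then 3 [4,4], then 5 [5,5], then 7 [6,7], then 3 [8,8], then 3 [10,9], then 8 [11,10], then 9 [12,12] — 10 values in the same relative order in both, and the DP table's final entry dp[12][12] is also 10, so no common subsequence is longer.

10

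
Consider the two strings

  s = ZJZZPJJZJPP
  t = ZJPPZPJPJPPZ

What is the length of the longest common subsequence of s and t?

8

Let dp[i][j] be the LCS length of the first i characters of s and the first j characters of t. dp[i][j] = dp[i-1][j-1]+1 when the i-th and j-th characters match, else max(dp[i-1][j], dp[i][j-1]).
    ·  Z  J  P  P  Z  P  J  P  J  P  P  Z
 ·  0  0  0  0  0  0  0  0  0  0  0  0  0
 Z  0  1  1  1  1  1  1  1  1  1  1  1  1
 J  0  1  2  2  2  2  2  2  2  2  2  2  2
 Z  0  1  2  2  2  3  3  3  3  3  3  3  3
 Z  0  1  2  2  2  3  3  3  3  3  3  3  4
 P  0  1  2  3  3  3  4  4  4  4  4  4  4
 J  0  1  2  3  3  3  4  5  5  5  5  5  5
 J  0  1  2  3  3  3  4  5  5  6  6  6  6
 Z  0  1  2  3  3  4  4  5  5  6  6  6  7
 J  0  1  2  3  3  4  4  5  5  6  6  6  7
 P  0  1  2  3  4  4  5  5  6  6  7  7  7
 P  0  1  2  3  4  4  5  5  6  6  7  8  8
dp[11][12] = 8. One LCS (by backtracking along matches): ZJZPJJPP.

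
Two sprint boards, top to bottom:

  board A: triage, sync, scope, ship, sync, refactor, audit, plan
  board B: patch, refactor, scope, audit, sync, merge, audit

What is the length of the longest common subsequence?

Pick scope (board A #3, board B #3) → sync (board A #5, board B #5) → audit (board A #7, board B #7); all 3 tasks appear in both, in order. The LCS DP gives dp[8][7] = 3, so this is optimal.

3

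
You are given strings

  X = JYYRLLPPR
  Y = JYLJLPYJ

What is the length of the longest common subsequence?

Let dp[i][j] be the LCS length of the first i characters of X and the first j characters of Y. dp[i][j] = dp[i-1][j-1]+1 when the i-th and j-th characters match, else max(dp[i-1][j], dp[i][j-1]).
    ·  J  Y  L  J  L  P  Y  J
 ·  0  0  0  0  0  0  0  0  0
 J  0  1  1  1  1  1  1  1  1
 Y  0  1  2  2  2  2  2  2  2
 Y  0  1  2  2  2  2  2  3  3
 R  0  1  2  2  2  2  2  3  3
 L  0  1  2  3  3  3  3  3  3
 L  0  1  2  3  3  4  4  4  4
 P  0  1  2  3  3  4  5  5  5
 P  0  1  2  3  3  4  5  5  5
 R  0  1  2  3  3  4  5  5  5
dp[9][8] = 5. One LCS (by backtracking along matches): JYLLP.

5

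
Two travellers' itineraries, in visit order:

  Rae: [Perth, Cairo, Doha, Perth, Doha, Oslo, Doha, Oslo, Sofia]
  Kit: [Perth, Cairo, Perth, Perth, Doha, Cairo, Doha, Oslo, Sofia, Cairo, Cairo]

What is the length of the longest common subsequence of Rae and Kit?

Pick Perth (Rae #1, Kit #1), Cairo (Rae #2, Kit #2), Perth (Rae #4, Kit #4), Doha (Rae #5, Kit #5), Doha (Rae #7, Kit #7), Oslo (Rae #8, Kit #8), Sofia (Rae #9, Kit #9); all 7 stops appear in both, in order, and the DP table's final entry dp[9][11] is also 7, so no common subsequence is longer.

7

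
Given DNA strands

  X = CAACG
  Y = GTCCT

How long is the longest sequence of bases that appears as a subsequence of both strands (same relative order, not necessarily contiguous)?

Match C at X[1]=Y[3], C at X[4]=Y[4] — 2 bases in the same relative order in both. Since dp[5][5] = 2, nothing longer is possible.

2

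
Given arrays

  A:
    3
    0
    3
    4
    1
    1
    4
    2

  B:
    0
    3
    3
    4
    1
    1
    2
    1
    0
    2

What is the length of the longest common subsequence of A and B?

6

Match 3 (A #1, B #2), 3 (A #3, B #3), 4 (A #4, B #4), 1 (A #5, B #6), 1 (A #6, B #8), 2 (A #8, B #10) — 6 values in the same relative order in both, and the DP table's final entry dp[8][10] is also 6, so no common subsequence is longer.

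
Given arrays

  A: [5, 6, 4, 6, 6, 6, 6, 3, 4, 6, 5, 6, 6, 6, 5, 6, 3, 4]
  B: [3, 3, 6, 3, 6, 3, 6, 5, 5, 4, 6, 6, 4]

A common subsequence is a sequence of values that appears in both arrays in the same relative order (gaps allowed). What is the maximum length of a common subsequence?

8

Taking 6 [2,3]; then 6 [7,5]; then 3 [8,6]; then 6 [10,7]; then 5 [11,9]; then 6 [14,11]; then 6 [16,12]; then 4 [18,13] gives a common subsequence of length 8. Since dp[18][13] = 8, nothing longer is possible.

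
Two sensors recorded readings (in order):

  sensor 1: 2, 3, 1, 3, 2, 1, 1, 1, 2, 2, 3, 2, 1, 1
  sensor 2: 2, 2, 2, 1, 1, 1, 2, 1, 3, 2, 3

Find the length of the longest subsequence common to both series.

Pick 2 at sensor 1[1]=sensor 2[2], then 2 at sensor 1[5]=sensor 2[3], then 1 at sensor 1[6]=sensor 2[4], then 1 at sensor 1[7]=sensor 2[5], then 1 at sensor 1[8]=sensor 2[6], then 2 at sensor 1[9]=sensor 2[7], then 2 at sensor 1[10]=sensor 2[10], then 3 at sensor 1[11]=sensor 2[11]; all 8 values appear in both, in order, and the DP table's final entry dp[14][11] is also 8, so no common subsequence is longer.

8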